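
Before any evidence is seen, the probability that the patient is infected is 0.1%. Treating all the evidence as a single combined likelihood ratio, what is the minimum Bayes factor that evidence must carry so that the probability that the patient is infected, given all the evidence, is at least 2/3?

1998

Prior odds = 0.001/0.999 = 1/999.
Target odds = (2/3)/(1/3) = 2.
Required Bayes factor = 2 ÷ (1/999) = 1998.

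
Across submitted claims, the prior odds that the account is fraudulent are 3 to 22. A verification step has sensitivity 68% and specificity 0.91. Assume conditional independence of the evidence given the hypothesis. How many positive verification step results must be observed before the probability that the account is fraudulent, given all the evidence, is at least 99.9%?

5

Prior odds = 3/22.
False-positive rate = 1 − 0.91 = 0.09; likelihood ratio of a positive = 0.68/0.09 = 68/9.
Target odds: 0.999 ÷ 0.001 = 999.
Require (68/9)ⁿ ≥ 999 ÷ (3/22) = 7326.
(68/9)⁴ = 21381376/6561 falls short of 7326 but (68/9)⁵ ≈24622.5 reaches it, so n = 5.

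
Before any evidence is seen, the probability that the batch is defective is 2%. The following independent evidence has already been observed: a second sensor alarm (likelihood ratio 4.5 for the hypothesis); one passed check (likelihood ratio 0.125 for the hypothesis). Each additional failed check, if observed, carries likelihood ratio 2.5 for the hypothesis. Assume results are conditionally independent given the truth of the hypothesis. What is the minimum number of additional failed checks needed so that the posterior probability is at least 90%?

8

Prior odds = 0.02/0.98 = 1/49.
Combined Bayes factor of the evidence already in hand = 4.5 × 0.125 = 0.5625.
Odds after that evidence = (1/49) × 0.5625 = 9/784.
Target odds = 0.9/0.1 = 9.
Need 2.5ⁿ ≥ 9 ÷ (9/784) = 784.
2.5⁷ = 610.3515625 falls short of 784 but 2.5⁸ = 390625/256 reaches it, so n = 8.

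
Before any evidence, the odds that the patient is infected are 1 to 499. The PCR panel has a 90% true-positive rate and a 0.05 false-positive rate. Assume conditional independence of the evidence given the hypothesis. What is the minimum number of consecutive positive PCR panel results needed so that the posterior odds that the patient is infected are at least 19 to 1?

4

Prior odds = 1/499.
Likelihood ratio of a positive result = 0.9/0.05 = 18.
Target odds = 19.
Require 18ⁿ ≥ 19 ÷ (1/499) = 9481.
18³ = 5832 falls short of 9481 but 18⁴ = 104976 reaches it, so n = 4.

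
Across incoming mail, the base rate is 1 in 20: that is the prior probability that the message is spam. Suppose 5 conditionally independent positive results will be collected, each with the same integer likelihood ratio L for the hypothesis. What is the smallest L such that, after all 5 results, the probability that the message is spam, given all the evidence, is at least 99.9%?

8

Prior odds = 0.05/0.95 = 1/19.
Target odds = 0.999/0.001 = 999.
Need L⁵ ≥ 999 ÷ (1/19) = 18981.
7⁵ = 16807 < 18981 ≤ 32768 = 8⁵, so L = 8.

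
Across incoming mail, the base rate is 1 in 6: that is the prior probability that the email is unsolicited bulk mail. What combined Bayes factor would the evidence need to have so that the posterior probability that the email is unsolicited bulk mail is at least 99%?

495

Prior odds = (1/6)/(5/6) = 0.2.
Target odds = 0.99/0.01 = 99.
Required Bayes factor = 99 ÷ 0.2 = 495.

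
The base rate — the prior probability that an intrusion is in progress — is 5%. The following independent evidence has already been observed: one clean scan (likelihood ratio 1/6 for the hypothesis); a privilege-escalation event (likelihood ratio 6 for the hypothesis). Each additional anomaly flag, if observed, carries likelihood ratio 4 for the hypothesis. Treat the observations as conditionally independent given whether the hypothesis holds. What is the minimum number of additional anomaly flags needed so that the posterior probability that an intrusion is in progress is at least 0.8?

4

Prior odds = 0.05/0.95 = 1/19.
Combined Bayes factor of the evidence already in hand = (1/6) × 6 = 1.
Odds after that evidence = (1/19) × 1 = 1/19.
Target odds = 0.8/0.2 = 4.
Need 4ⁿ ≥ 4 ÷ (1/19) = 76.
4³ = 64 falls short of 76 but 4⁴ = 256 reaches it, so n = 4.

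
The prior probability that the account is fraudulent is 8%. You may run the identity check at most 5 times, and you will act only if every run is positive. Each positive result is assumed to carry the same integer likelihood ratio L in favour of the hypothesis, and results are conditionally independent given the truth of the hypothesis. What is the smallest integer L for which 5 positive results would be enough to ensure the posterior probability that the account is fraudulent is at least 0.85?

3

Prior odds = 0.08/0.92 = 2/23.
Target odds = 0.85/0.15 = 17/3.
Need L⁵ ≥ 17/3 ÷ (2/23) = 391/6.
2⁵ = 32 < 391/6 ≤ 243 = 3⁵, so L = 3.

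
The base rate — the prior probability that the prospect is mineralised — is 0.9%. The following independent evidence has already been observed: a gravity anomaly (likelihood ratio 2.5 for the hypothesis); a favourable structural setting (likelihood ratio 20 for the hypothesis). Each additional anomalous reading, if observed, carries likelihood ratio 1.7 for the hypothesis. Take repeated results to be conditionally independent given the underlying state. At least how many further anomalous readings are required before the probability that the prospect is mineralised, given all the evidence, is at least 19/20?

8

Prior odds = 0.009/0.991 = 9/991.
Combined Bayes factor of the evidence already in hand = 2.5 × 20 = 50.
Odds after that evidence = (9/991) × 50 = 450/991.
Target odds = 0.95/0.05 = 19.
Need 1.7ⁿ ≥ 19 ÷ (450/991) = 18829/450.
1.7⁷ = 410338673/10000000 falls short of 18829/450 but 1.7⁸ ≈69.7576 reaches it, so n = 8.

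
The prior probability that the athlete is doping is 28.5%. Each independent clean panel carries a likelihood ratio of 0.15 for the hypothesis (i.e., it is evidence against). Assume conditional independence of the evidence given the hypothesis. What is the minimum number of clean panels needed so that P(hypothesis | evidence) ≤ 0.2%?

3

Prior odds = 0.285/0.715 = 57/143.
Likelihood ratio per clean panel = 0.15.
Target odds: 0.002 ÷ 0.998 = 1/499.
Require 0.15ⁿ ≤ 1/499 ÷ (57/143) = 143/28443.
0.15² = 0.0225 is still above 143/28443 but 0.15³ = 0.003375 is at or below it, so n = 3.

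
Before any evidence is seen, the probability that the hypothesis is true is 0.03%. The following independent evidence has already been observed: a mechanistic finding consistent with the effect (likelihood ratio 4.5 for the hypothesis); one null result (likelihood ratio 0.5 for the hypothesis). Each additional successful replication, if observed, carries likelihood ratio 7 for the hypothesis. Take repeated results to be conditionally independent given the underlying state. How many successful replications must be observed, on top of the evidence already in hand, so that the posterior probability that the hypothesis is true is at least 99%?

7

Prior odds = 0.0003/0.9997 = 3/9997.
Combined Bayes factor of the evidence already in hand = 4.5 × 0.5 = 2.25.
Odds after that evidence = (3/9997) × 2.25 = 27/39988.
Target odds = 0.99/0.01 = 99.
Need 7ⁿ ≥ 99 ÷ (27/39988) = 439868/3.
7⁶ = 117649 falls short of 439868/3 but 7⁷ = 823543 reaches it, so n = 7.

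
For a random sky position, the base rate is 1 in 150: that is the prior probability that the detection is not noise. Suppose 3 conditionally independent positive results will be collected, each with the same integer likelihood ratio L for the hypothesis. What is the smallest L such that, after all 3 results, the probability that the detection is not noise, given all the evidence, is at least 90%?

12

Prior odds = (1/150)/(149/150) = 1/149.
Target odds = 0.9/0.1 = 9.
Need L³ ≥ 9 ÷ (1/149) = 1341.
11³ = 1331 < 1341 ≤ 1728 = 12³, so L = 12.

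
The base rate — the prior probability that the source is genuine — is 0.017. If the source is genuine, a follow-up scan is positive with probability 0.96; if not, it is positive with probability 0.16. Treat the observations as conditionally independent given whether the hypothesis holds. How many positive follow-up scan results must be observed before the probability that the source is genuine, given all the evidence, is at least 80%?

4

Prior odds = 0.017/0.983 = 17/983.
Likelihood ratio of a positive = 0.96/0.16 = 6.
Target odds: 0.8 ÷ 0.2 = 4.
Require 6ⁿ ≥ 4 ÷ (17/983) = 3932/17.
6³ = 216 falls short of 3932/17 but 6⁴ = 1296 reaches it, so n = 4.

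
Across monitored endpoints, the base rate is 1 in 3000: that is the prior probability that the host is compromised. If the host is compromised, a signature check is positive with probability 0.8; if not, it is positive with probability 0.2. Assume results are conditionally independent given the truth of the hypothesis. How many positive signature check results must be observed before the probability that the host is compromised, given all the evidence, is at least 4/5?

7

Prior odds = (1/3000)/(2999/3000) = 1/2999.
Likelihood ratio of a positive = 0.8/0.2 = 4.
Target odds: 0.8 ÷ 0.2 = 4.
Need (1/2999) × 4ⁿ ≥ 4, i.e. 4ⁿ ≥ 11996.
4⁶ = 4096 falls short of 11996 but 4⁷ = 16384 reaches it, so n = 7.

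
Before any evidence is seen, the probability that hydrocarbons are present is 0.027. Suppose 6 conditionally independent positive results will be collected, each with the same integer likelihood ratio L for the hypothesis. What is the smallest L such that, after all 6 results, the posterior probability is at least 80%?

3

Prior odds = 0.027/0.973 = 27/973.
Target odds = 0.8/0.2 = 4.
Need L⁶ ≥ 4 ÷ (27/973) = 3892/27.
2⁶ = 64 < 3892/27 ≤ 729 = 3⁶, so L = 3.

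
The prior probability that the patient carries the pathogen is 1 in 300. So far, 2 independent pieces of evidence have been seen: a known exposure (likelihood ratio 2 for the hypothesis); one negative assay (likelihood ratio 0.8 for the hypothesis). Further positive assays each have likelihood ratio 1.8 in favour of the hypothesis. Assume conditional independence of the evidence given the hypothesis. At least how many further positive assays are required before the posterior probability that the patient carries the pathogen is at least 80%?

Prior odds = (1/300)/(299/300) = 1/299.
Combined Bayes factor of the evidence already in hand = 2 × 0.8 = 1.6.
Odds after that evidence = (1/299) × 1.6 = 8/1495.
Target odds = 0.8/0.2 = 4.
Need 1.8ⁿ ≥ 4 ÷ (8/1495) = 747.5.
1.8¹¹ ≈642.684 falls short of 747.5 but 1.8¹² ≈1156.83 reaches it, so n = 12.

12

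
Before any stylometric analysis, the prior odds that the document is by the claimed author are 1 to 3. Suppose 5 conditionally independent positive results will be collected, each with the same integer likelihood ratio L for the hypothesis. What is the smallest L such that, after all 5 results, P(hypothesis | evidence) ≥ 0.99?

Prior odds = 1/3.
Target odds = 0.99/0.01 = 99.
Need L⁵ ≥ 99 ÷ (1/3) = 297.
3⁵ = 243 < 297 ≤ 1024 = 4⁵, so L = 4.

4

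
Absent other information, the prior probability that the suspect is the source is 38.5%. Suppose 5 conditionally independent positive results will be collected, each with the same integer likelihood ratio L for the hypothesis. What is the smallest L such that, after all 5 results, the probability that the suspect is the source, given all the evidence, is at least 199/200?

Prior odds = 0.385/0.615 = 77/123.
Target odds = 0.995/0.005 = 199.
Need L⁵ ≥ 199 ÷ (77/123) = 24477/77.
3⁵ = 243 < 24477/77 ≤ 1024 = 4⁵, so L = 4.

4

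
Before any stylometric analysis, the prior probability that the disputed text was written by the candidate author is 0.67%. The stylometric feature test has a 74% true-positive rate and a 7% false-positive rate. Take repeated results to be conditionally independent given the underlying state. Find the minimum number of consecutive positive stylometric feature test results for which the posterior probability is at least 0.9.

4

Prior odds: 0.0067 ÷ 0.9933 = 67/9933.
Likelihood ratio of a positive result = 0.74/0.07 = 74/7.
Target odds: 0.9 ÷ 0.1 = 9.
Need (67/9933) × (74/7)ⁿ ≥ 9, i.e. (74/7)ⁿ ≥ 89397/67.
(74/7)³ = 405224/343 falls short of 89397/67 but (74/7)⁴ = 29986576/2401 reaches it, so n = 4.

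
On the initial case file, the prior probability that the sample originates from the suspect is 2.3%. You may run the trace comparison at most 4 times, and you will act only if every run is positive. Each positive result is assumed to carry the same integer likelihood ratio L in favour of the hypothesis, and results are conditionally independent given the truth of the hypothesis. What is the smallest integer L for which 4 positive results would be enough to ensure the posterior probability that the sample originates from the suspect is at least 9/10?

5

Prior odds = 0.023/0.977 = 23/977.
Target odds = 0.9/0.1 = 9.
Need L⁴ ≥ 9 ÷ (23/977) = 8793/23.
4⁴ = 256 < 8793/23 ≤ 625 = 5⁴, so L = 5.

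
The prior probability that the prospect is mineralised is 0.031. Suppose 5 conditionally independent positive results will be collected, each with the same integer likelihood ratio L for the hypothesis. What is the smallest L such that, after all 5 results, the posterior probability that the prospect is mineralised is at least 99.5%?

Prior odds = 0.031/0.969 = 31/969.
Target odds = 0.995/0.005 = 199.
Need L⁵ ≥ 199 ÷ (31/969) = 192831/31.
5⁵ = 3125 < 192831/31 ≤ 7776 = 6⁵, so L = 6.

6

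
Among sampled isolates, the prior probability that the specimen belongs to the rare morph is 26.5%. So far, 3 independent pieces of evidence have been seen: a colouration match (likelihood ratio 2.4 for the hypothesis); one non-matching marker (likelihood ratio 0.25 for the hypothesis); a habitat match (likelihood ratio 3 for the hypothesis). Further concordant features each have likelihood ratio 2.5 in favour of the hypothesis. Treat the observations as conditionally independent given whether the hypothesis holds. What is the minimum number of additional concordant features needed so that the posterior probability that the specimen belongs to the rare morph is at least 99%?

Prior odds = 0.265/0.735 = 53/147.
Combined Bayes factor of the evidence already in hand = 2.4 × 0.25 × 3 = 1.8.
Odds after that evidence = (53/147) × 1.8 = 159/245.
Target odds = 0.99/0.01 = 99.
Need 2.5ⁿ ≥ 99 ÷ (159/245) = 8085/53.
2.5⁵ = 97.65625 falls short of 8085/53 but 2.5⁶ = 244.140625 reaches it, so n = 6.

6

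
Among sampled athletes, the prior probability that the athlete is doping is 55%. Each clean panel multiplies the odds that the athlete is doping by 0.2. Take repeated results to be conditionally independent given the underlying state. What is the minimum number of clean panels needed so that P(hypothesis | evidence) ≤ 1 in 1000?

Prior odds = 0.55/0.45 = 11/9.
Likelihood ratio per clean panel = 0.2.
Target odds: 0.001 ÷ 0.999 = 1/999.
Require 0.2ⁿ ≤ 1/999 ÷ (11/9) = 1/1221.
0.2⁴ = 0.0016 is still above 1/1221 but 0.2⁵ = 0.00032 is at or below it, so n = 5.

5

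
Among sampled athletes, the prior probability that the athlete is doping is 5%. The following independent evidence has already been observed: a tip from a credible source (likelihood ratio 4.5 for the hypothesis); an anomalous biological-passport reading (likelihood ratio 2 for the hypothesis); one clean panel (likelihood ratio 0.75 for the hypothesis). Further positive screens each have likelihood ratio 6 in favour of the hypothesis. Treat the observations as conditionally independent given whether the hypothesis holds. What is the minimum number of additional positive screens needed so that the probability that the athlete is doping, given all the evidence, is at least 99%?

4

Prior odds = 0.05/0.95 = 1/19.
Combined Bayes factor of the evidence already in hand = 4.5 × 2 × 0.75 = 6.75.
Odds after that evidence = (1/19) × 6.75 = 27/76.
Target odds = 0.99/0.01 = 99.
Need 6ⁿ ≥ 99 ÷ (27/76) = 836/3.
6³ = 216 falls short of 836/3 but 6⁴ = 1296 reaches it, so n = 4.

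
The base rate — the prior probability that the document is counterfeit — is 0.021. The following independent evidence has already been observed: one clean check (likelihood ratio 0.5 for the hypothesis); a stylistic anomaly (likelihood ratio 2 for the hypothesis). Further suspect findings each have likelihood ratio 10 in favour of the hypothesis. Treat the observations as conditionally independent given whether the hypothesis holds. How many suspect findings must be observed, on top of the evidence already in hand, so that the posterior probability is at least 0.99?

Prior odds = 0.021/0.979 = 21/979.
Combined Bayes factor of the evidence already in hand = 0.5 × 2 = 1.
Odds after that evidence = (21/979) × 1 = 21/979.
Target odds = 0.99/0.01 = 99.
Need 10ⁿ ≥ 99 ÷ (21/979) = 32307/7.
10³ = 1000 falls short of 32307/7 but 10⁴ = 10000 reaches it, so n = 4.

4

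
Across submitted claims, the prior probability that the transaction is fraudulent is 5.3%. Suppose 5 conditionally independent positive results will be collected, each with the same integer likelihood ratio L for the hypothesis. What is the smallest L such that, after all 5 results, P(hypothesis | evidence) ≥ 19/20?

Prior odds = 0.053/0.947 = 53/947.
Target odds = 0.95/0.05 = 19.
Need L⁵ ≥ 19 ÷ (53/947) = 17993/53.
3⁵ = 243 < 17993/53 ≤ 1024 = 4⁵, so L = 4.

4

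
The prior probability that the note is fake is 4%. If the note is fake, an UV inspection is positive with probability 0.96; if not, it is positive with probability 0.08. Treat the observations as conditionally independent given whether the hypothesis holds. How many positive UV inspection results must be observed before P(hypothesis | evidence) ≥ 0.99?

4

Prior odds: 0.04 ÷ 0.96 = 1/24.
Likelihood ratio of a positive = 0.96/0.08 = 12.
Target odds: 0.99 ÷ 0.01 = 99.
Require 12ⁿ ≥ 99 ÷ (1/24) = 2376.
12³ = 1728 falls short of 2376 but 12⁴ = 20736 reaches it, so n = 4.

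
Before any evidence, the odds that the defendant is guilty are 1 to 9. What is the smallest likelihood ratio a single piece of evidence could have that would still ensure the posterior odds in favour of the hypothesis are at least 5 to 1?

45

Prior odds = 1/9.
Target odds = 5.
Required Bayes factor = 5 ÷ (1/9) = 45.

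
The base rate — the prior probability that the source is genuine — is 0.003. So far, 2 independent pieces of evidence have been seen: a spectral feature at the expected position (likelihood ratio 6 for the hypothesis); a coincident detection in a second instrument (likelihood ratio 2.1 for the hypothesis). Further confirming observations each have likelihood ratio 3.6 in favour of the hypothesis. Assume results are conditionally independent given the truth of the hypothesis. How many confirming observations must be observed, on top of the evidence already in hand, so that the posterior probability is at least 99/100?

7

Prior odds = 0.003/0.997 = 3/997.
Combined Bayes factor of the evidence already in hand = 6 × 2.1 = 12.6.
Odds after that evidence = (3/997) × 12.6 = 189/4985.
Target odds = 0.99/0.01 = 99.
Need 3.6ⁿ ≥ 99 ÷ (189/4985) = 54835/21.
3.6⁶ = 34012224/15625 falls short of 54835/21 but 3.6⁷ = 612220032/78125 reaches it, so n = 7.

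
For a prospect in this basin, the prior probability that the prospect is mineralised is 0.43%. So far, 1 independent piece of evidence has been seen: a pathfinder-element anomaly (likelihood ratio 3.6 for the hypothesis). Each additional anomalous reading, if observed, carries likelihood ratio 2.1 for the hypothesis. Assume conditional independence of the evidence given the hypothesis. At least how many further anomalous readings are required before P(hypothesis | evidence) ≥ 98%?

11

Prior odds = 0.0043/0.9957 = 43/9957.
Bayes factor of the evidence already in hand = 3.6.
Odds after that evidence = (43/9957) × 3.6 = 258/16595.
Target odds = 0.98/0.02 = 49.
Need 2.1ⁿ ≥ 49 ÷ (258/16595) = 813155/258.
2.1¹⁰ ≈1667.99 falls short of 813155/258 but 2.1¹¹ ≈3502.78 reaches it, so n = 11.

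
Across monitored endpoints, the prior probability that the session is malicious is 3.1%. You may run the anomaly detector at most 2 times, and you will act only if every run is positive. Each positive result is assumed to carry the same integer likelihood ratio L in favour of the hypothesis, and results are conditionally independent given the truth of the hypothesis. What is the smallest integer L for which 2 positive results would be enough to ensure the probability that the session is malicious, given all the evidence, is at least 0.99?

56

Prior odds = 0.031/0.969 = 31/969.
Target odds = 0.99/0.01 = 99.
Need L² ≥ 99 ÷ (31/969) = 95931/31.
55² = 3025 < 95931/31 ≤ 3136 = 56², so L = 56.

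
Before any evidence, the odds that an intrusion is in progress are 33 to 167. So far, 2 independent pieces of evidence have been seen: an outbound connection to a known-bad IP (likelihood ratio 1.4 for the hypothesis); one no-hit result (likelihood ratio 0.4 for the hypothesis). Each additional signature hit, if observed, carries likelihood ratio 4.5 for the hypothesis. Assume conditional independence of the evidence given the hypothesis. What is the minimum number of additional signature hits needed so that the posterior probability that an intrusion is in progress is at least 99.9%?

Prior odds = 33/167.
Combined Bayes factor of the evidence already in hand = 1.4 × 0.4 = 0.56.
Odds after that evidence = (33/167) × 0.56 = 462/4175.
Target odds = 0.999/0.001 = 999.
Need 4.5ⁿ ≥ 999 ÷ (462/4175) = 1390275/154.
4.5⁶ = 8303.765625 falls short of 1390275/154 but 4.5⁷ = 4782969/128 reaches it, so n = 7.

7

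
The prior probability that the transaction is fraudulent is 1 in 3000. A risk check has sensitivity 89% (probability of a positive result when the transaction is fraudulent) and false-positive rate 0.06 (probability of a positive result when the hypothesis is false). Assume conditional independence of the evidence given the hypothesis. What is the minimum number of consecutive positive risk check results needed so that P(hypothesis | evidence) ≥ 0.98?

Prior odds: (1/3000) ÷ (2999/3000) = 1/2999.
Likelihood ratio of a positive result = 0.89/0.06 = 89/6.
Target posterior odds = 0.98/0.02 = 49.
Need (1/2999) × (89/6)ⁿ ≥ 49, i.e. (89/6)ⁿ ≥ 146951.
(89/6)⁴ = 62742241/1296 falls short of 146951 but (89/6)⁵ ≈718115 reaches it, so n = 5.

5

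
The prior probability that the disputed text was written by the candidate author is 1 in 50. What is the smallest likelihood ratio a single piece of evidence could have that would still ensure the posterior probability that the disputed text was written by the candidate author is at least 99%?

Prior odds = 0.02/0.98 = 1/49.
Target odds = 0.99/0.01 = 99.
Required Bayes factor = 99 ÷ (1/49) = 4851.

4851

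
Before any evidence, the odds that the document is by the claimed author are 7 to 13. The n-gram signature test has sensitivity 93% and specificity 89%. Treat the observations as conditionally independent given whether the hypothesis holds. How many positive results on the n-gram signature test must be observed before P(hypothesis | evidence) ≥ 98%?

Prior odds = 7/13.
False-positive rate = 1 − 0.89 = 0.11; likelihood ratio of a positive = 0.93/0.11 = 93/11.
Target posterior odds = 0.98/0.02 = 49.
Need (7/13) × (93/11)ⁿ ≥ 49, i.e. (93/11)ⁿ ≥ 91.
(93/11)² = 8649/121 falls short of 91 but (93/11)³ = 804357/1331 reaches it, so n = 3.

3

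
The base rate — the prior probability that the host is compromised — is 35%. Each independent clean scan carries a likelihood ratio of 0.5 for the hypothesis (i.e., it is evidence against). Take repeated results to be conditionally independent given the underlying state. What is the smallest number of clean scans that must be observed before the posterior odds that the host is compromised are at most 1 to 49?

Prior odds: 0.35 ÷ 0.65 = 7/13.
Likelihood ratio per clean scan = 0.5.
Target odds = 1/49.
Require 0.5ⁿ ≤ 1/49 ÷ (7/13) = 13/343.
0.5⁴ = 0.0625 is still above 13/343 but 0.5⁵ = 0.03125 is at or below it, so n = 5.

5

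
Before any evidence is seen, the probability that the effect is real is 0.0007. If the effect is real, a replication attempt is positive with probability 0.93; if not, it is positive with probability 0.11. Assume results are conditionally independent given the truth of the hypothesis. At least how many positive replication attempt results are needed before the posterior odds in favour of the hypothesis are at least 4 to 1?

5

Prior odds: 0.0007 ÷ 0.9993 = 7/9993.
Likelihood ratio of a positive = 0.93/0.11 = 93/11.
Target odds = 4.
Require (93/11)ⁿ ≥ 4 ÷ (7/9993) = 39972/7.
(93/11)⁴ = 74805201/14641 falls short of 39972/7 but (93/11)⁵ ≈43196.8 reaches it, so n = 5.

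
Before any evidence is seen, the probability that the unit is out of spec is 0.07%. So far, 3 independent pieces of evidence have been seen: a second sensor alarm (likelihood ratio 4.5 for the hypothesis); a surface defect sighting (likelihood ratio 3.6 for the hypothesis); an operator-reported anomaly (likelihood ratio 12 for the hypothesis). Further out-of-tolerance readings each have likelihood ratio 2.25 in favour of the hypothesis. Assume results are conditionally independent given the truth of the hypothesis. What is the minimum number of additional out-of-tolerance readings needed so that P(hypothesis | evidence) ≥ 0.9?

Prior odds = 0.0007/0.9993 = 7/9993.
Combined Bayes factor of the evidence already in hand = 4.5 × 3.6 × 12 = 194.4.
Odds after that evidence = (7/9993) × 194.4 = 2268/16655.
Target odds = 0.9/0.1 = 9.
Need 2.25ⁿ ≥ 9 ÷ (2268/16655) = 16655/252.
2.25⁵ = 59049/1024 falls short of 16655/252 but 2.25⁶ = 531441/4096 reaches it, so n = 6.

6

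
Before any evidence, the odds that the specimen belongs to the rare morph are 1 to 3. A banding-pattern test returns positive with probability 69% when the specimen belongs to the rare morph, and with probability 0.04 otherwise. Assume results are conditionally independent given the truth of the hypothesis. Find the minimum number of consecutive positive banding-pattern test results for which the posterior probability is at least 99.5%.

Prior odds = 1/3.
Likelihood ratio of a positive result = 0.69/0.04 = 17.25.
Target posterior odds = 0.995/0.005 = 199.
Need (1/3) × 17.25ⁿ ≥ 199, i.e. 17.25ⁿ ≥ 597.
17.25² = 297.5625 falls short of 597 but 17.25³ = 5132.953125 reaches it, so n = 3.

3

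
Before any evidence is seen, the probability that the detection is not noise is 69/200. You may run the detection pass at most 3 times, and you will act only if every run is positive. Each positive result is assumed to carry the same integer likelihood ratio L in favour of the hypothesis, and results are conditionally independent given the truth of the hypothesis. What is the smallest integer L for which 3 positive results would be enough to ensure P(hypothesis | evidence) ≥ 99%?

Prior odds = 0.345/0.655 = 69/131.
Target odds = 0.99/0.01 = 99.
Need L³ ≥ 99 ÷ (69/131) = 4323/23.
5³ = 125 < 4323/23 ≤ 216 = 6³, so L = 6.

6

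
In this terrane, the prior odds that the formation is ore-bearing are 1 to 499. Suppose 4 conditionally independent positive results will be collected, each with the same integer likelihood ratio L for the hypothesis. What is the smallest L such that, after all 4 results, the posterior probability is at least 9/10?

Prior odds = 1/499.
Target odds = 0.9/0.1 = 9.
Need L⁴ ≥ 9 ÷ (1/499) = 4491.
8⁴ = 4096 < 4491 ≤ 6561 = 9⁴, so L = 9.

9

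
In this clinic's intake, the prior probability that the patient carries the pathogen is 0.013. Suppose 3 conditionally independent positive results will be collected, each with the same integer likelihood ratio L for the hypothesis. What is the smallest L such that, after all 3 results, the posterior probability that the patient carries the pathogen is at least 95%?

Prior odds = 0.013/0.987 = 13/987.
Target odds = 0.95/0.05 = 19.
Need L³ ≥ 19 ÷ (13/987) = 18753/13.
11³ = 1331 < 18753/13 ≤ 1728 = 12³, so L = 12.

12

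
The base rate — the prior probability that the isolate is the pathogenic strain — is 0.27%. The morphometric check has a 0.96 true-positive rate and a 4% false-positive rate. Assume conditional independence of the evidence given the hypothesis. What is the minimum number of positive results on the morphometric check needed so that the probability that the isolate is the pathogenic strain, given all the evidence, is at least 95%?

3

Prior odds: 0.0027 ÷ 0.9973 = 27/9973.
Likelihood ratio of a positive result = 0.96/0.04 = 24.
Target odds: 0.95 ÷ 0.05 = 19.
Need (27/9973) × 24ⁿ ≥ 19, i.e. 24ⁿ ≥ 189487/27.
24² = 576 falls short of 189487/27 but 24³ = 13824 reaches it, so n = 3.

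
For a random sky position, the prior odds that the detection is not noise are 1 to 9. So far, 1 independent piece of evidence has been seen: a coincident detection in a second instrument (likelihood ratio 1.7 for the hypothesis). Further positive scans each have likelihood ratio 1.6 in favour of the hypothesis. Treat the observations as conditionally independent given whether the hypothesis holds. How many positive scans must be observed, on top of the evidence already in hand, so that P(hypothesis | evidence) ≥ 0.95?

10

Prior odds = 1/9.
Bayes factor of the evidence already in hand = 1.7.
Odds after that evidence = (1/9) × 1.7 = 17/90.
Target odds = 0.95/0.05 = 19.
Need 1.6ⁿ ≥ 19 ÷ (17/90) = 1710/17.
1.6⁹ = 134217728/1953125 falls short of 1710/17 but 1.6¹⁰ ≈109.951 reaches it, so n = 10.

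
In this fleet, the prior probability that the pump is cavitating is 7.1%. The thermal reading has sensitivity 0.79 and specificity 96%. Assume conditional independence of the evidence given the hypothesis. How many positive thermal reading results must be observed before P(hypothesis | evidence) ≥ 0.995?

3

Prior odds: 0.071 ÷ 0.929 = 71/929.
False-positive rate = 1 − 0.96 = 0.04; likelihood ratio of a positive = 0.79/0.04 = 19.75.
Target posterior odds = 0.995/0.005 = 199.
Need (71/929) × 19.75ⁿ ≥ 199, i.e. 19.75ⁿ ≥ 184871/71.
19.75² = 390.0625 falls short of 184871/71 but 19.75³ = 7703.734375 reaches it, so n = 3.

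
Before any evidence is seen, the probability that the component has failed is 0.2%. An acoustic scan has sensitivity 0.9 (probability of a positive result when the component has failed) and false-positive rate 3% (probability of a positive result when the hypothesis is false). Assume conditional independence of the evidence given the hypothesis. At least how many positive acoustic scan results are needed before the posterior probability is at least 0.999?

Prior odds = 0.002/0.998 = 1/499.
Likelihood ratio of a positive result = 0.9/0.03 = 30.
Target odds: 0.999 ÷ 0.001 = 999.
Need (1/499) × 30ⁿ ≥ 999, i.e. 30ⁿ ≥ 498501.
30³ = 27000 falls short of 498501 but 30⁴ = 810000 reaches it, so n = 4.

4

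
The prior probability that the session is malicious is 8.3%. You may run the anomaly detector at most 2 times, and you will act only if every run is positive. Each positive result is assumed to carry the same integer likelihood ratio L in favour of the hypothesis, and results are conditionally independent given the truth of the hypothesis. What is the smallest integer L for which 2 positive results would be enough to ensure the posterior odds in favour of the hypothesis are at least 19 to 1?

Prior odds = 0.083/0.917 = 83/917.
Target odds = 19.
Need L² ≥ 19 ÷ (83/917) = 17423/83.
14² = 196 < 17423/83 ≤ 225 = 15², so L = 15.

15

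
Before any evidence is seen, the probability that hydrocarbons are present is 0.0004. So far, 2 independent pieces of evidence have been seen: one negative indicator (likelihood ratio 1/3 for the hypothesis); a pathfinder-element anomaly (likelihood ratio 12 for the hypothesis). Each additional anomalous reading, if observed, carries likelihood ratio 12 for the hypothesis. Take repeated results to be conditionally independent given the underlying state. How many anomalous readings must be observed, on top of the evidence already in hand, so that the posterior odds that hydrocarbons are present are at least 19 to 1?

4

Prior odds = 0.0004/0.9996 = 1/2499.
Combined Bayes factor of the evidence already in hand = (1/3) × 12 = 4.
Odds after that evidence = (1/2499) × 4 = 4/2499.
Target odds = 19.
Need 12ⁿ ≥ 19 ÷ (4/2499) = 11870.25.
12³ = 1728 falls short of 11870.25 but 12⁴ = 20736 reaches it, so n = 4.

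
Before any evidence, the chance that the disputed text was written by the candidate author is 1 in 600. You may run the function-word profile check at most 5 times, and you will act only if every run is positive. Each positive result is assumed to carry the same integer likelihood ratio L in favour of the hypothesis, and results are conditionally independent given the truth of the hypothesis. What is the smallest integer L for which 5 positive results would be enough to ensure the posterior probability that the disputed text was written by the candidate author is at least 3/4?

5

Prior odds = (1/600)/(599/600) = 1/599.
Target odds = 0.75/0.25 = 3.
Need L⁵ ≥ 3 ÷ (1/599) = 1797.
4⁵ = 1024 < 1797 ≤ 3125 = 5⁵, so L = 5.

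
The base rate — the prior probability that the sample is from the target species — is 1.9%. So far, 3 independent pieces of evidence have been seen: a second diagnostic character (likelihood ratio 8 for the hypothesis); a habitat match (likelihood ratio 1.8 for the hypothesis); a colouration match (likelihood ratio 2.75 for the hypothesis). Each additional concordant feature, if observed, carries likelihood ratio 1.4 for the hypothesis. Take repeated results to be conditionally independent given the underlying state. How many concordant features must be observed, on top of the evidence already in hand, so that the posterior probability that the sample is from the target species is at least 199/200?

17

Prior odds = 0.019/0.981 = 19/981.
Combined Bayes factor of the evidence already in hand = 8 × 1.8 × 2.75 = 39.6.
Odds after that evidence = (19/981) × 39.6 = 418/545.
Target odds = 0.995/0.005 = 199.
Need 1.4ⁿ ≥ 199 ÷ (418/545) = 108455/418.
1.4¹⁶ ≈217.795 falls short of 108455/418 but 1.4¹⁷ ≈304.913 reaches it, so n = 17.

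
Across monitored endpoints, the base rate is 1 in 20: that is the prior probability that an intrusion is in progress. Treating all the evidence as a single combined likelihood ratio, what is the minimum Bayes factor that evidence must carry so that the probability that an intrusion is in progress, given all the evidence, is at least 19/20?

361

Prior odds = 0.05/0.95 = 1/19.
Target odds = 0.95/0.05 = 19.
Required Bayes factor = 19 ÷ (1/19) = 361.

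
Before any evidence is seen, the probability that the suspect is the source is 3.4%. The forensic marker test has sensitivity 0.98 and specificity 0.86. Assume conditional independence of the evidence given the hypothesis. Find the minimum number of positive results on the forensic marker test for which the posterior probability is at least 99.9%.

6

Prior odds = 0.034/0.966 = 17/483.
False-positive rate = 1 − 0.86 = 0.14; likelihood ratio of a positive = 0.98/0.14 = 7.
Target odds: 0.999 ÷ 0.001 = 999.
Require 7ⁿ ≥ 999 ÷ (17/483) = 482517/17.
7⁵ = 16807 falls short of 482517/17 but 7⁶ = 117649 reaches it, so n = 6.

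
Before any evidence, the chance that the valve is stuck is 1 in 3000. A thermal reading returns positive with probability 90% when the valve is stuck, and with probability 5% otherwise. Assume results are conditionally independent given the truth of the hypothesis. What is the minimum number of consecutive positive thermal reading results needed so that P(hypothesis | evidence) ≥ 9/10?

4

Prior odds: (1/3000) ÷ (2999/3000) = 1/2999.
Likelihood ratio of a positive result = 0.9/0.05 = 18.
Target odds: 0.9 ÷ 0.1 = 9.
Require 18ⁿ ≥ 9 ÷ (1/2999) = 26991.
18³ = 5832 falls short of 26991 but 18⁴ = 104976 reaches it, so n = 4.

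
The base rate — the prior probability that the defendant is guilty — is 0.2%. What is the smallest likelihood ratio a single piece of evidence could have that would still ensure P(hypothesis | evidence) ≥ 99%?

Prior odds = 0.002/0.998 = 1/499.
Target odds = 0.99/0.01 = 99.
Required Bayes factor = 99 ÷ (1/499) = 49401.

49401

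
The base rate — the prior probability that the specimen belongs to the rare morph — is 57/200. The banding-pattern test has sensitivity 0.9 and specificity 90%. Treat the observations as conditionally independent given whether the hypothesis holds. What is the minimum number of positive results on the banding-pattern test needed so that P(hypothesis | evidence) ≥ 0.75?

Prior odds = 0.285/0.715 = 57/143.
False-positive rate = 1 − 0.9 = 0.1; likelihood ratio of a positive = 0.9/0.1 = 9.
Target posterior odds = 0.75/0.25 = 3.
Require 9ⁿ ≥ 3 ÷ (57/143) = 143/19.
9¹ = 9, which meets the required 143/19; so n = 1.

1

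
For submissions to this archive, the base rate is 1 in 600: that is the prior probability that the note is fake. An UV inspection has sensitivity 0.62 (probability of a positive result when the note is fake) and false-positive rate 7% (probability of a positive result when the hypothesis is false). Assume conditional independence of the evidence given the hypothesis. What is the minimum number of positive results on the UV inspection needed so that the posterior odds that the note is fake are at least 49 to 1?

Prior odds = (1/600)/(599/600) = 1/599.
Likelihood ratio of a positive result = 0.62/0.07 = 62/7.
Target odds = 49.
Require (62/7)ⁿ ≥ 49 ÷ (1/599) = 29351.
(62/7)⁴ = 14776336/2401 falls short of 29351 but (62/7)⁵ = 916132832/16807 reaches it, so n = 5.

5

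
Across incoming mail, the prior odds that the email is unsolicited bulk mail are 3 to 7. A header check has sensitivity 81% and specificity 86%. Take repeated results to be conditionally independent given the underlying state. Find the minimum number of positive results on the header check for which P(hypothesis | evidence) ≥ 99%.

4

Prior odds = 3/7.
False-positive rate = 1 − 0.86 = 0.14; likelihood ratio of a positive = 0.81/0.14 = 81/14.
Target posterior odds = 0.99/0.01 = 99.
Require (81/14)ⁿ ≥ 99 ÷ (3/7) = 231.
(81/14)³ = 531441/2744 falls short of 231 but (81/14)⁴ = 43046721/38416 reaches it, so n = 4.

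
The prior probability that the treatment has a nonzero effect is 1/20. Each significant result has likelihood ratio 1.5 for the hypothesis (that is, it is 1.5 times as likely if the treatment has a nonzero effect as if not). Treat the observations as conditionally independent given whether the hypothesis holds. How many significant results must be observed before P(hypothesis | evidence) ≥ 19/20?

15

Prior odds = 0.05/0.95 = 1/19.
Likelihood ratio per significant result = 1.5.
Target odds: 0.95 ÷ 0.05 = 19.
Need (1/19) × 1.5ⁿ ≥ 19, i.e. 1.5ⁿ ≥ 361.
1.5¹⁴ = 4782969/16384 falls short of 361 but 1.5¹⁵ = 14348907/32768 reaches it, so n = 15.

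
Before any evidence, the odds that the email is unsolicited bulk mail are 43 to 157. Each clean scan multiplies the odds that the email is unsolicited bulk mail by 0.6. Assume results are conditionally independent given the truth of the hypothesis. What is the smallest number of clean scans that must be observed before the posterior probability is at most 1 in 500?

10

Prior odds = 43/157.
Likelihood ratio per clean scan = 0.6.
Target odds: 0.002 ÷ 0.998 = 1/499.
Require 0.6ⁿ ≤ 1/499 ÷ (43/157) = 157/21457.
0.6⁹ = 19683/1953125 is still above 157/21457 but 0.6¹⁰ = 59049/9765625 is at or below it, so n = 10.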